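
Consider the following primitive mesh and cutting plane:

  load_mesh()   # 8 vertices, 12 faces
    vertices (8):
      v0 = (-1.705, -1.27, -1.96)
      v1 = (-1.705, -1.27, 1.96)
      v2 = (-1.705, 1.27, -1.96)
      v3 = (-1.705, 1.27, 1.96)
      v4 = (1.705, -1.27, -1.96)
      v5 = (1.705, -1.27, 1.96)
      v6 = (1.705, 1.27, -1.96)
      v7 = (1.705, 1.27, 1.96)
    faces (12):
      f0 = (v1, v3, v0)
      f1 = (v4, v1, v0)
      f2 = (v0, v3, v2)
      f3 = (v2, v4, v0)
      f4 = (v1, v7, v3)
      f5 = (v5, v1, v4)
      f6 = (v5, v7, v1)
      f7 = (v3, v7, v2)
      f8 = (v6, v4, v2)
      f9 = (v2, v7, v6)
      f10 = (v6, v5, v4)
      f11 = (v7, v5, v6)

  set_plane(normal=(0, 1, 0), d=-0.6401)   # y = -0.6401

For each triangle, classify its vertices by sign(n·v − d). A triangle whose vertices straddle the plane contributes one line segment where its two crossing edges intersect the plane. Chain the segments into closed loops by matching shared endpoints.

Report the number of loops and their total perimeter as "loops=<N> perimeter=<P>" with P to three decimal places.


loops=1 perimeter=14.660

Straddling triangles (8 of 12):
  (v1,v3,v0) [-+-] → (-1.705, -0.6401, 1.96)–(-1.705, -0.6401, -0.987871)  len=2.9479
  (v0,v3,v2) [-++] → (-1.705, -0.6401, -0.987871)–(-1.705, -0.6401, -1.96)  len=0.9721
  (v2,v4,v0) [+--] → (0.859347, -0.6401, -1.96)–(-1.705, -0.6401, -1.96)  len=2.5643
  (v1,v7,v3) [-++] → (-0.859347, -0.6401, 1.96)–(-1.705, -0.6401, 1.96)  len=0.8457
  (v5,v7,v1) [-+-] → (1.705, -0.6401, 1.96)–(-0.859347, -0.6401, 1.96)  len=2.5643
  (v6,v4,v2) [+-+] → (1.705, -0.6401, -1.96)–(0.859347, -0.6401, -1.96)  len=0.8457
  (v6,v5,v4) [+--] → (1.705, -0.6401, 0.987871)–(1.705, -0.6401, -1.96)  len=2.9479
  (v7,v5,v6) [+-+] → (1.705, -0.6401, 1.96)–(1.705, -0.6401, 0.987871)  len=0.9721

Chained into 1 loop(s):
  loop 1: 8 segments, perimeter = 14.6600
Total perimeter = 14.660


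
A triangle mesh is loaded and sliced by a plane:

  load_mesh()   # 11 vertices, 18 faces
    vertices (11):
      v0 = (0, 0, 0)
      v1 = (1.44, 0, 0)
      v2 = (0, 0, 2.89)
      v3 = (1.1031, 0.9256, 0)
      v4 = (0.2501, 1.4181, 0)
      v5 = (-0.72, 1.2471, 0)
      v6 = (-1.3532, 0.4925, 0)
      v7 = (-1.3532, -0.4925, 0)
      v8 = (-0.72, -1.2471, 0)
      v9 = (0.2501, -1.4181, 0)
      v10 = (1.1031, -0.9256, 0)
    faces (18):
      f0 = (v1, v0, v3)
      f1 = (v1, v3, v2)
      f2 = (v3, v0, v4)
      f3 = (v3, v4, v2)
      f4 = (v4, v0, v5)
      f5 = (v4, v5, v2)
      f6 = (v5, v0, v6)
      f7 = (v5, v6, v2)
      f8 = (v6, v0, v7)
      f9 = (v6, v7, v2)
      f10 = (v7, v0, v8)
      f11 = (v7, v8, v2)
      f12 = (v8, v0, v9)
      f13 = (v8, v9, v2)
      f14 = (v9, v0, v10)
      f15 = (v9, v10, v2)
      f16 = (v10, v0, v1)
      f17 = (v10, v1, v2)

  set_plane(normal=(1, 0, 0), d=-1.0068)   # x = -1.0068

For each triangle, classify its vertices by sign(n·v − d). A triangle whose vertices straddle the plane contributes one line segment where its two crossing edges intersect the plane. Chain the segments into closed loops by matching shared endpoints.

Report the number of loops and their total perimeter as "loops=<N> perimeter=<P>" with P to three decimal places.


loops=1 perimeter=4.374

Straddling triangles (6 of 18):
  (v5,v0,v6) [++-] → (-1.0068, 0.366427, 0)–(-1.0068, 0.905313, 0)  len=0.5389
  (v5,v6,v2) [+-+] → (-1.0068, 0.905313, 0)–(-1.0068, 0.366427, 0.739799)  len=0.9153
  (v6,v0,v7) [-+-] → (-1.0068, 0.366427, 0)–(-1.0068, -0.366427, 0)  len=0.7329
  (v6,v7,v2) [--+] → (-1.0068, -0.366427, 0.739799)–(-1.0068, 0.366427, 0.739799)  len=0.7329
  (v7,v0,v8) [-++] → (-1.0068, -0.366427, 0)–(-1.0068, -0.905313, 0)  len=0.5389
  (v7,v8,v2) [-++] → (-1.0068, -0.905313, 0)–(-1.0068, -0.366427, 0.739799)  len=0.9153

Chained into 1 loop(s):
  loop 1: 6 segments, perimeter = 4.3740
Total perimeter = 4.374


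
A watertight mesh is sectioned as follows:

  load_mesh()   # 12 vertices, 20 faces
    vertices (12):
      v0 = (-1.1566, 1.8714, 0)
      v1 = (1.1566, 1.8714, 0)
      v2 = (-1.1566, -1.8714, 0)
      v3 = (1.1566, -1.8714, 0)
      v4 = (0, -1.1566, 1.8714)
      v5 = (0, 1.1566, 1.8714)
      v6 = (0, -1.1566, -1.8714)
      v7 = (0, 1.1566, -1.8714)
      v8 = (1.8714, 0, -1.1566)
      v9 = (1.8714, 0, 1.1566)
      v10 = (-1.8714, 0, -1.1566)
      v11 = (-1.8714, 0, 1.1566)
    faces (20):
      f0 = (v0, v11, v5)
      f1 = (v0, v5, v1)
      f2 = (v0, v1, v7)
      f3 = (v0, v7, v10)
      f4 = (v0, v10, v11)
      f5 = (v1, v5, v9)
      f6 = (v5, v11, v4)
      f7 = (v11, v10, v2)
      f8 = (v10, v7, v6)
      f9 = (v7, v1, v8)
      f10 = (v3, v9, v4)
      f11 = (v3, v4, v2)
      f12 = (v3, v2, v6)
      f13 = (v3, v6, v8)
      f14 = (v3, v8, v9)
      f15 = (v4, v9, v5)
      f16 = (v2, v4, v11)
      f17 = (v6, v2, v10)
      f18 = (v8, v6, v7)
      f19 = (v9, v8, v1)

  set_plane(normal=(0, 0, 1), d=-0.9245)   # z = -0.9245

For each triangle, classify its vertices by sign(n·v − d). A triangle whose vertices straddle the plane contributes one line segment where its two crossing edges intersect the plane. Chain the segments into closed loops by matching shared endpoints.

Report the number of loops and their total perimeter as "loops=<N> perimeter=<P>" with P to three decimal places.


loops=1 perimeter=10.413

Straddling triangles (10 of 20):
  (v0,v1,v7) [++-] → (0.585222, 1.51828, -0.9245)–(-0.585222, 1.51828, -0.9245)  len=1.1704
  (v0,v7,v10) [+--] → (-0.585222, 1.51828, -0.9245)–(-1.72796, 0.375542, -0.9245)  len=1.6161
  (v0,v10,v11) [+-+] → (-1.72796, 0.375542, -0.9245)–(-1.8714, 0, -0.9245)  len=0.4020
  (v11,v10,v2) [+-+] → (-1.8714, 0, -0.9245)–(-1.72796, -0.375542, -0.9245)  len=0.4020
  (v7,v1,v8) [-+-] → (0.585222, 1.51828, -0.9245)–(1.72796, 0.375542, -0.9245)  len=1.6161
  (v3,v2,v6) [++-] → (-0.585222, -1.51828, -0.9245)–(0.585222, -1.51828, -0.9245)  len=1.1704
  (v3,v6,v8) [+--] → (0.585222, -1.51828, -0.9245)–(1.72796, -0.375542, -0.9245)  len=1.6161
  (v3,v8,v9) [+-+] → (1.72796, -0.375542, -0.9245)–(1.8714, 0, -0.9245)  len=0.4020
  (v6,v2,v10) [-+-] → (-0.585222, -1.51828, -0.9245)–(-1.72796, -0.375542, -0.9245)  len=1.6161
  (v9,v8,v1) [+-+] → (1.8714, 0, -0.9245)–(1.72796, 0.375542, -0.9245)  len=0.4020

Chained into 1 loop(s):
  loop 1: 10 segments, perimeter = 10.4132
Total perimeter = 10.413


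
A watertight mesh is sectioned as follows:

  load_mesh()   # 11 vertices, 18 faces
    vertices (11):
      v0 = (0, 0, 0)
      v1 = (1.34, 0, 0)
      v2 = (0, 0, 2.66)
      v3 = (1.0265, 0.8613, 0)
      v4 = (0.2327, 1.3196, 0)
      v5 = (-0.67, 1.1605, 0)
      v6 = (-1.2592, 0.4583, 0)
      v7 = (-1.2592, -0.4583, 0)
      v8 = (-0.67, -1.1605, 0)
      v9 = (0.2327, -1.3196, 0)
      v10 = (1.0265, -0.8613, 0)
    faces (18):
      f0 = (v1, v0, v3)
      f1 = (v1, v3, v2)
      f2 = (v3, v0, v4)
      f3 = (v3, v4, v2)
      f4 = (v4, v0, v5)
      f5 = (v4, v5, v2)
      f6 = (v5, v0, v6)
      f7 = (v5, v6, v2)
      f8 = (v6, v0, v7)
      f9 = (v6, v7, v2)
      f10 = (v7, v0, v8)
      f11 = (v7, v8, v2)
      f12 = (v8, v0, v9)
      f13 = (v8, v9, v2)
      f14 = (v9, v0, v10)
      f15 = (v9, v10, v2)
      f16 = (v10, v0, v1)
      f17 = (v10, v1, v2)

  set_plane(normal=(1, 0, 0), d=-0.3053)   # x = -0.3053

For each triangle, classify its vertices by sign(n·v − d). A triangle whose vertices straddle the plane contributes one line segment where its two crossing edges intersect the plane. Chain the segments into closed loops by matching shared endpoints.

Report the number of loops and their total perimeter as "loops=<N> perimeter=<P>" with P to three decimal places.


loops=1 perimeter=7.294

Straddling triangles (10 of 18):
  (v4,v0,v5) [++-] → (-0.3053, 0.528807, 0)–(-0.3053, 1.22478, 0)  len=0.6960
  (v4,v5,v2) [+-+] → (-0.3053, 1.22478, 0)–(-0.3053, 0.528807, 1.44791)  len=1.6065
  (v5,v0,v6) [-+-] → (-0.3053, 0.528807, 0)–(-0.3053, 0.111117, 0)  len=0.4177
  (v5,v6,v2) [--+] → (-0.3053, 0.111117, 2.01507)–(-0.3053, 0.528807, 1.44791)  len=0.7044
  (v6,v0,v7) [-+-] → (-0.3053, 0.111117, 0)–(-0.3053, -0.111117, 0)  len=0.2222
  (v6,v7,v2) [--+] → (-0.3053, -0.111117, 2.01507)–(-0.3053, 0.111117, 2.01507)  len=0.2222
  (v7,v0,v8) [-+-] → (-0.3053, -0.111117, 0)–(-0.3053, -0.528807, 0)  len=0.4177
  (v7,v8,v2) [--+] → (-0.3053, -0.528807, 1.44791)–(-0.3053, -0.111117, 2.01507)  len=0.7044
  (v8,v0,v9) [-++] → (-0.3053, -0.528807, 0)–(-0.3053, -1.22478, 0)  len=0.6960
  (v8,v9,v2) [-++] → (-0.3053, -1.22478, 0)–(-0.3053, -0.528807, 1.44791)  len=1.6065

Chained into 1 loop(s):
  loop 1: 10 segments, perimeter = 7.2935
Total perimeter = 7.294


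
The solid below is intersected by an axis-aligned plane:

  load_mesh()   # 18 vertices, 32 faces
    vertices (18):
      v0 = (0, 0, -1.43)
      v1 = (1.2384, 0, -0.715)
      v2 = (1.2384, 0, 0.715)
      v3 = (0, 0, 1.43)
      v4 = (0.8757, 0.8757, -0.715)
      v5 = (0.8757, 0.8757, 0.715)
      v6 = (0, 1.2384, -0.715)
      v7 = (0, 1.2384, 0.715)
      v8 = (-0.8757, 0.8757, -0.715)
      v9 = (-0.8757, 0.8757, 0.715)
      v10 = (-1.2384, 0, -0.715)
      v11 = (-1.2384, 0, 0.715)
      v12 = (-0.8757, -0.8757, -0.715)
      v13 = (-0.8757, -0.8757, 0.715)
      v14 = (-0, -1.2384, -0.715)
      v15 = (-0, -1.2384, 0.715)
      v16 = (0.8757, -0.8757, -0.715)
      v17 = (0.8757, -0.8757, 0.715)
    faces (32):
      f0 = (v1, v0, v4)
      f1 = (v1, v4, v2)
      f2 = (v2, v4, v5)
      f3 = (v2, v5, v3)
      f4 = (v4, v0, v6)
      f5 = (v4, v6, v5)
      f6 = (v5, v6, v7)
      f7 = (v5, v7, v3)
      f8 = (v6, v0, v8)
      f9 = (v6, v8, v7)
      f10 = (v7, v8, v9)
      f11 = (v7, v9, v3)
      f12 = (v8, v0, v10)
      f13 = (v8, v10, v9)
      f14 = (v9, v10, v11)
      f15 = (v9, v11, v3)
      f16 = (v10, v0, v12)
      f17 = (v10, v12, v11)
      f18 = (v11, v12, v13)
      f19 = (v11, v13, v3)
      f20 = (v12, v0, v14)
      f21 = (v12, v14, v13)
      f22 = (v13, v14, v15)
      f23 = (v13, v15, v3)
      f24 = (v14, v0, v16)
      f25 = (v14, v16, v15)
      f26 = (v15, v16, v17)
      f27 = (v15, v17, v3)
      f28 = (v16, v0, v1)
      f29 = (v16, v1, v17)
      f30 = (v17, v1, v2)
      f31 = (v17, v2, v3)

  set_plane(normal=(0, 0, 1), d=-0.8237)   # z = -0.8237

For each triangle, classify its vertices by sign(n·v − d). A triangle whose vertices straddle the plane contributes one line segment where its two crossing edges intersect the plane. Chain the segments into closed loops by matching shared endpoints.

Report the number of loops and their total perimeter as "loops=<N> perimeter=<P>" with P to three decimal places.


loops=1 perimeter=6.430

Straddling triangles (8 of 32):
  (v1,v0,v4) [+-+] → (1.05013, 0, -0.8237)–(0.742569, 0.742569, -0.8237)  len=0.8037
  (v4,v0,v6) [+-+] → (0.742569, 0.742569, -0.8237)–(0, 1.05013, -0.8237)  len=0.8037
  (v6,v0,v8) [+-+] → (0, 1.05013, -0.8237)–(-0.742569, 0.742569, -0.8237)  len=0.8037
  (v8,v0,v10) [+-+] → (-0.742569, 0.742569, -0.8237)–(-1.05013, 0, -0.8237)  len=0.8037
  (v10,v0,v12) [+-+] → (-1.05013, 0, -0.8237)–(-0.742569, -0.742569, -0.8237)  len=0.8037
  (v12,v0,v14) [+-+] → (-0.742569, -0.742569, -0.8237)–(0, -1.05013, -0.8237)  len=0.8037
  (v14,v0,v16) [+-+] → (0, -1.05013, -0.8237)–(0.742569, -0.742569, -0.8237)  len=0.8037
  (v16,v0,v1) [+-+] → (0.742569, -0.742569, -0.8237)–(1.05013, 0, -0.8237)  len=0.8037

Chained into 1 loop(s):
  loop 1: 8 segments, perimeter = 6.4299
Total perimeter = 6.430


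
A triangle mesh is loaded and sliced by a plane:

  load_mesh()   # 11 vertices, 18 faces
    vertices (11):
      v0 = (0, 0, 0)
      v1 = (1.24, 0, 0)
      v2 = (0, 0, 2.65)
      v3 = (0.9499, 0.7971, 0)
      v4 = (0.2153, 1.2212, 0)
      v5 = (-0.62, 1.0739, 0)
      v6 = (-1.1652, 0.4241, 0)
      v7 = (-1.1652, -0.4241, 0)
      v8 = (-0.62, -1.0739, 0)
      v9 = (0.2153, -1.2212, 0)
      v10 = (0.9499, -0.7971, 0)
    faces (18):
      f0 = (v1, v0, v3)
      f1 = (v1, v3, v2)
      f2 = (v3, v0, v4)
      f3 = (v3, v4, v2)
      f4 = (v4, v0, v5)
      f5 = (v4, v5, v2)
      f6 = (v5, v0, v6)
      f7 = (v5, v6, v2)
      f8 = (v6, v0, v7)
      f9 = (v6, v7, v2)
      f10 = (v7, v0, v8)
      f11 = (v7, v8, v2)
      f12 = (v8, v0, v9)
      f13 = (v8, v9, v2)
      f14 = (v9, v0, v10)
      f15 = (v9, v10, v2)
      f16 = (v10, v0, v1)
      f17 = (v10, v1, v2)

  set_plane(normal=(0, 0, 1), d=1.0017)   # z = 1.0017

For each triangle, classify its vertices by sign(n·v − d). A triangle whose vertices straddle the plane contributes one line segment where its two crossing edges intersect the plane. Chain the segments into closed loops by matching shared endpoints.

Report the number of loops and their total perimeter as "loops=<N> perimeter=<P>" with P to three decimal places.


loops=1 perimeter=4.748

Straddling triangles (9 of 18):
  (v1,v3,v2) [--+] → (0.590838, 0.495796, 1.0017)–(0.77128, 0, 1.0017)  len=0.5276
  (v3,v4,v2) [--+] → (0.133917, 0.759586, 1.0017)–(0.590838, 0.495796, 1.0017)  len=0.5276
  (v4,v5,v2) [--+] → (-0.38564, 0.667966, 1.0017)–(0.133917, 0.759586, 1.0017)  len=0.5276
  (v5,v6,v2) [--+] → (-0.724754, 0.26379, 1.0017)–(-0.38564, 0.667966, 1.0017)  len=0.5276
  (v6,v7,v2) [--+] → (-0.724754, -0.26379, 1.0017)–(-0.724754, 0.26379, 1.0017)  len=0.5276
  (v7,v8,v2) [--+] → (-0.38564, -0.667966, 1.0017)–(-0.724754, -0.26379, 1.0017)  len=0.5276
  (v8,v9,v2) [--+] → (0.133917, -0.759586, 1.0017)–(-0.38564, -0.667966, 1.0017)  len=0.5276
  (v9,v10,v2) [--+] → (0.590838, -0.495796, 1.0017)–(0.133917, -0.759586, 1.0017)  len=0.5276
  (v10,v1,v2) [--+] → (0.77128, 0, 1.0017)–(0.590838, -0.495796, 1.0017)  len=0.5276

Chained into 1 loop(s):
  loop 1: 9 segments, perimeter = 4.7483
Total perimeter = 4.748


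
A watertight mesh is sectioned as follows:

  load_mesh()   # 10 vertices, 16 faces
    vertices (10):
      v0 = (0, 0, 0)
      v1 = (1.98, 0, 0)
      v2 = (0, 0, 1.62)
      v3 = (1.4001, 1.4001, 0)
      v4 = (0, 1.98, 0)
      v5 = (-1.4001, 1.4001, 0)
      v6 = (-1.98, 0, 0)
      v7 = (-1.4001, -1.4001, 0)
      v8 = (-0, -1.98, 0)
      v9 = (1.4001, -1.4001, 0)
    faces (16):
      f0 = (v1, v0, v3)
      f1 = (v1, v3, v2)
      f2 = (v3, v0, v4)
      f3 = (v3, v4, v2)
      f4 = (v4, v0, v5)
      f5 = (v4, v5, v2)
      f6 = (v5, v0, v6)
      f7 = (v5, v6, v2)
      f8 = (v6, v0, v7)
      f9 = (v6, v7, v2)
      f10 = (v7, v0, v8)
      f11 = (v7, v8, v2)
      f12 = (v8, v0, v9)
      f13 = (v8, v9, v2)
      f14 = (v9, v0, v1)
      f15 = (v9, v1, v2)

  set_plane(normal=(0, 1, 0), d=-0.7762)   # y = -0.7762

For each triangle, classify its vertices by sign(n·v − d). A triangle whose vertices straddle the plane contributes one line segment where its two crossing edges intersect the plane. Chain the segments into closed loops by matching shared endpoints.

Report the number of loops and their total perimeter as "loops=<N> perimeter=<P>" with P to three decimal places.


loops=1 perimeter=7.236

Straddling triangles (8 of 16):
  (v6,v0,v7) [++-] → (-0.7762, -0.7762, 0)–(-1.65851, -0.7762, 0)  len=0.8823
  (v6,v7,v2) [+-+] → (-1.65851, -0.7762, 0)–(-0.7762, -0.7762, 0.72189)  len=1.1400
  (v7,v0,v8) [-+-] → (-0.7762, -0.7762, 0)–(0, -0.7762, 0)  len=0.7762
  (v7,v8,v2) [--+] → (0, -0.7762, 0.984927)–(-0.7762, -0.7762, 0.72189)  len=0.8196
  (v8,v0,v9) [-+-] → (0, -0.7762, 0)–(0.7762, -0.7762, 0)  len=0.7762
  (v8,v9,v2) [--+] → (0.7762, -0.7762, 0.72189)–(0, -0.7762, 0.984927)  len=0.8196
  (v9,v0,v1) [-++] → (0.7762, -0.7762, 0)–(1.65851, -0.7762, 0)  len=0.8823
  (v9,v1,v2) [-++] → (1.65851, -0.7762, 0)–(0.7762, -0.7762, 0.72189)  len=1.1400

Chained into 1 loop(s):
  loop 1: 8 segments, perimeter = 7.2361
Total perimeter = 7.236


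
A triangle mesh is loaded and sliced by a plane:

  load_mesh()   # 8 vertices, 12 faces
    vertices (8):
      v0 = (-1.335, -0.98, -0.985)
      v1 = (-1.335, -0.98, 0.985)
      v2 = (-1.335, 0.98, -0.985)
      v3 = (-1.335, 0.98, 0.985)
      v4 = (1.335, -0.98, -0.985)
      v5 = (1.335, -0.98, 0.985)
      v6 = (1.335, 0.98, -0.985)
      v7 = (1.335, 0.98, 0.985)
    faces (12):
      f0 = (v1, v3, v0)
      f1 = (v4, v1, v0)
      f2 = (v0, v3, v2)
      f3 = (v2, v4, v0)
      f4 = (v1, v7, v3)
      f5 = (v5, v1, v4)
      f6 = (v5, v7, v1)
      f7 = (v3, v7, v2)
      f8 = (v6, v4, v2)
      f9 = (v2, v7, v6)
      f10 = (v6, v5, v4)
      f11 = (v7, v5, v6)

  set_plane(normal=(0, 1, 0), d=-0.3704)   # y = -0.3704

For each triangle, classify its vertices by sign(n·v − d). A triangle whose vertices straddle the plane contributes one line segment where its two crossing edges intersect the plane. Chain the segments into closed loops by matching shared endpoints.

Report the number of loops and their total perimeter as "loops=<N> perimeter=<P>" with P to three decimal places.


Straddling triangles (8 of 12):
  (v1,v3,v0) [-+-] → (-1.335, -0.3704, 0.985)–(-1.335, -0.3704, -0.37229)  len=1.3573
  (v0,v3,v2) [-++] → (-1.335, -0.3704, -0.37229)–(-1.335, -0.3704, -0.985)  len=0.6127
  (v2,v4,v0) [+--] → (0.504576, -0.3704, -0.985)–(-1.335, -0.3704, -0.985)  len=1.8396
  (v1,v7,v3) [-++] → (-0.504576, -0.3704, 0.985)–(-1.335, -0.3704, 0.985)  len=0.8304
  (v5,v7,v1) [-+-] → (1.335, -0.3704, 0.985)–(-0.504576, -0.3704, 0.985)  len=1.8396
  (v6,v4,v2) [+-+] → (1.335, -0.3704, -0.985)–(0.504576, -0.3704, -0.985)  len=0.8304
  (v6,v5,v4) [+--] → (1.335, -0.3704, 0.37229)–(1.335, -0.3704, -0.985)  len=1.3573
  (v7,v5,v6) [+-+] → (1.335, -0.3704, 0.985)–(1.335, -0.3704, 0.37229)  len=0.6127

Chained into 1 loop(s):
  loop 1: 8 segments, perimeter = 9.2800
Total perimeter = 9.280

loops=1 perimeter=9.280


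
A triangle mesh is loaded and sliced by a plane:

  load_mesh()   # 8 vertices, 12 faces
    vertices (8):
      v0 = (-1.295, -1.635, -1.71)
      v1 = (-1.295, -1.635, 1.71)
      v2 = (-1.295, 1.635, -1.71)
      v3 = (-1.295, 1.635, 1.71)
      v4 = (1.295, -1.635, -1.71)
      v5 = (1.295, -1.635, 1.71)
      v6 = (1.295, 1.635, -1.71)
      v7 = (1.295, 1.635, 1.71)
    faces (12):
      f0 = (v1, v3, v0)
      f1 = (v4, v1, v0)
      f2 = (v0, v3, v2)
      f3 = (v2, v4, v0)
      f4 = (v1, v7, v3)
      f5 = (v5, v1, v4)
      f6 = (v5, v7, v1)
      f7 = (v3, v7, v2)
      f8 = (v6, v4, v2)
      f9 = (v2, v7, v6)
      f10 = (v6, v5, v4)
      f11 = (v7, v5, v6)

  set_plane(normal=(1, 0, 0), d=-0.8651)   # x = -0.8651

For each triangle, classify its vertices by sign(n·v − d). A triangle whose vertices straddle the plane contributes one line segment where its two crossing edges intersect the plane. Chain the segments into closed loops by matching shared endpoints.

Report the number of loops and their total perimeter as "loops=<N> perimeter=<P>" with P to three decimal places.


Straddling triangles (8 of 12):
  (v4,v1,v0) [+--] → (-0.8651, -1.635, 1.14233)–(-0.8651, -1.635, -1.71)  len=2.8523
  (v2,v4,v0) [-+-] → (-0.8651, 1.09223, -1.71)–(-0.8651, -1.635, -1.71)  len=2.7272
  (v1,v7,v3) [-+-] → (-0.8651, -1.09223, 1.71)–(-0.8651, 1.635, 1.71)  len=2.7272
  (v5,v1,v4) [+-+] → (-0.8651, -1.635, 1.71)–(-0.8651, -1.635, 1.14233)  len=0.5677
  (v5,v7,v1) [++-] → (-0.8651, -1.09223, 1.71)–(-0.8651, -1.635, 1.71)  len=0.5428
  (v3,v7,v2) [-+-] → (-0.8651, 1.635, 1.71)–(-0.8651, 1.635, -1.14233)  len=2.8523
  (v6,v4,v2) [++-] → (-0.8651, 1.09223, -1.71)–(-0.8651, 1.635, -1.71)  len=0.5428
  (v2,v7,v6) [-++] → (-0.8651, 1.635, -1.14233)–(-0.8651, 1.635, -1.71)  len=0.5677

Chained into 1 loop(s):
  loop 1: 8 segments, perimeter = 13.3800
Total perimeter = 13.380

loops=1 perimeter=13.380


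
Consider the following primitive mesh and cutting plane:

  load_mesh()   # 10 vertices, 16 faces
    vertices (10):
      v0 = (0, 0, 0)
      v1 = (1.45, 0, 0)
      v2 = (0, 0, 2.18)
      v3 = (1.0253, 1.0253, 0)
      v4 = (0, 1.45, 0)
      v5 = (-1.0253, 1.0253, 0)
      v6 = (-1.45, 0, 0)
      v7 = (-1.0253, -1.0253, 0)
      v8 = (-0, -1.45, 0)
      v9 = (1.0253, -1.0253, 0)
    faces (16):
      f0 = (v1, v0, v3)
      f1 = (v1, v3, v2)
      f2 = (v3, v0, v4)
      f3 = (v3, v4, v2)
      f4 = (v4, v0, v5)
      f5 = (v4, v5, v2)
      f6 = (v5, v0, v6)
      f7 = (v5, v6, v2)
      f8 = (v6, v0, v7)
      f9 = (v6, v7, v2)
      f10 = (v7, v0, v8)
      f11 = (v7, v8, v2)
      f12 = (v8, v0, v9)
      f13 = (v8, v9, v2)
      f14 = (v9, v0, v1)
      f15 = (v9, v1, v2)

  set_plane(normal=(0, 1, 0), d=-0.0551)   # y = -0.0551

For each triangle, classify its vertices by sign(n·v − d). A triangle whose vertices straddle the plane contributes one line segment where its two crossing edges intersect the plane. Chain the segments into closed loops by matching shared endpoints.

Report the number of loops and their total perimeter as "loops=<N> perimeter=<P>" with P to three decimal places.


loops=1 perimeter=7.939

Straddling triangles (8 of 16):
  (v6,v0,v7) [++-] → (-0.0551, -0.0551, 0)–(-1.42718, -0.0551, 0)  len=1.3721
  (v6,v7,v2) [+-+] → (-1.42718, -0.0551, 0)–(-0.0551, -0.0551, 2.06285)  len=2.4775
  (v7,v0,v8) [-+-] → (-0.0551, -0.0551, 0)–(0, -0.0551, 0)  len=0.0551
  (v7,v8,v2) [--+] → (0, -0.0551, 2.09716)–(-0.0551, -0.0551, 2.06285)  len=0.0649
  (v8,v0,v9) [-+-] → (0, -0.0551, 0)–(0.0551, -0.0551, 0)  len=0.0551
  (v8,v9,v2) [--+] → (0.0551, -0.0551, 2.06285)–(0, -0.0551, 2.09716)  len=0.0649
  (v9,v0,v1) [-++] → (0.0551, -0.0551, 0)–(1.42718, -0.0551, 0)  len=1.3721
  (v9,v1,v2) [-++] → (1.42718, -0.0551, 0)–(0.0551, -0.0551, 2.06285)  len=2.4775

Chained into 1 loop(s):
  loop 1: 8 segments, perimeter = 7.9391
Total perimeter = 7.939


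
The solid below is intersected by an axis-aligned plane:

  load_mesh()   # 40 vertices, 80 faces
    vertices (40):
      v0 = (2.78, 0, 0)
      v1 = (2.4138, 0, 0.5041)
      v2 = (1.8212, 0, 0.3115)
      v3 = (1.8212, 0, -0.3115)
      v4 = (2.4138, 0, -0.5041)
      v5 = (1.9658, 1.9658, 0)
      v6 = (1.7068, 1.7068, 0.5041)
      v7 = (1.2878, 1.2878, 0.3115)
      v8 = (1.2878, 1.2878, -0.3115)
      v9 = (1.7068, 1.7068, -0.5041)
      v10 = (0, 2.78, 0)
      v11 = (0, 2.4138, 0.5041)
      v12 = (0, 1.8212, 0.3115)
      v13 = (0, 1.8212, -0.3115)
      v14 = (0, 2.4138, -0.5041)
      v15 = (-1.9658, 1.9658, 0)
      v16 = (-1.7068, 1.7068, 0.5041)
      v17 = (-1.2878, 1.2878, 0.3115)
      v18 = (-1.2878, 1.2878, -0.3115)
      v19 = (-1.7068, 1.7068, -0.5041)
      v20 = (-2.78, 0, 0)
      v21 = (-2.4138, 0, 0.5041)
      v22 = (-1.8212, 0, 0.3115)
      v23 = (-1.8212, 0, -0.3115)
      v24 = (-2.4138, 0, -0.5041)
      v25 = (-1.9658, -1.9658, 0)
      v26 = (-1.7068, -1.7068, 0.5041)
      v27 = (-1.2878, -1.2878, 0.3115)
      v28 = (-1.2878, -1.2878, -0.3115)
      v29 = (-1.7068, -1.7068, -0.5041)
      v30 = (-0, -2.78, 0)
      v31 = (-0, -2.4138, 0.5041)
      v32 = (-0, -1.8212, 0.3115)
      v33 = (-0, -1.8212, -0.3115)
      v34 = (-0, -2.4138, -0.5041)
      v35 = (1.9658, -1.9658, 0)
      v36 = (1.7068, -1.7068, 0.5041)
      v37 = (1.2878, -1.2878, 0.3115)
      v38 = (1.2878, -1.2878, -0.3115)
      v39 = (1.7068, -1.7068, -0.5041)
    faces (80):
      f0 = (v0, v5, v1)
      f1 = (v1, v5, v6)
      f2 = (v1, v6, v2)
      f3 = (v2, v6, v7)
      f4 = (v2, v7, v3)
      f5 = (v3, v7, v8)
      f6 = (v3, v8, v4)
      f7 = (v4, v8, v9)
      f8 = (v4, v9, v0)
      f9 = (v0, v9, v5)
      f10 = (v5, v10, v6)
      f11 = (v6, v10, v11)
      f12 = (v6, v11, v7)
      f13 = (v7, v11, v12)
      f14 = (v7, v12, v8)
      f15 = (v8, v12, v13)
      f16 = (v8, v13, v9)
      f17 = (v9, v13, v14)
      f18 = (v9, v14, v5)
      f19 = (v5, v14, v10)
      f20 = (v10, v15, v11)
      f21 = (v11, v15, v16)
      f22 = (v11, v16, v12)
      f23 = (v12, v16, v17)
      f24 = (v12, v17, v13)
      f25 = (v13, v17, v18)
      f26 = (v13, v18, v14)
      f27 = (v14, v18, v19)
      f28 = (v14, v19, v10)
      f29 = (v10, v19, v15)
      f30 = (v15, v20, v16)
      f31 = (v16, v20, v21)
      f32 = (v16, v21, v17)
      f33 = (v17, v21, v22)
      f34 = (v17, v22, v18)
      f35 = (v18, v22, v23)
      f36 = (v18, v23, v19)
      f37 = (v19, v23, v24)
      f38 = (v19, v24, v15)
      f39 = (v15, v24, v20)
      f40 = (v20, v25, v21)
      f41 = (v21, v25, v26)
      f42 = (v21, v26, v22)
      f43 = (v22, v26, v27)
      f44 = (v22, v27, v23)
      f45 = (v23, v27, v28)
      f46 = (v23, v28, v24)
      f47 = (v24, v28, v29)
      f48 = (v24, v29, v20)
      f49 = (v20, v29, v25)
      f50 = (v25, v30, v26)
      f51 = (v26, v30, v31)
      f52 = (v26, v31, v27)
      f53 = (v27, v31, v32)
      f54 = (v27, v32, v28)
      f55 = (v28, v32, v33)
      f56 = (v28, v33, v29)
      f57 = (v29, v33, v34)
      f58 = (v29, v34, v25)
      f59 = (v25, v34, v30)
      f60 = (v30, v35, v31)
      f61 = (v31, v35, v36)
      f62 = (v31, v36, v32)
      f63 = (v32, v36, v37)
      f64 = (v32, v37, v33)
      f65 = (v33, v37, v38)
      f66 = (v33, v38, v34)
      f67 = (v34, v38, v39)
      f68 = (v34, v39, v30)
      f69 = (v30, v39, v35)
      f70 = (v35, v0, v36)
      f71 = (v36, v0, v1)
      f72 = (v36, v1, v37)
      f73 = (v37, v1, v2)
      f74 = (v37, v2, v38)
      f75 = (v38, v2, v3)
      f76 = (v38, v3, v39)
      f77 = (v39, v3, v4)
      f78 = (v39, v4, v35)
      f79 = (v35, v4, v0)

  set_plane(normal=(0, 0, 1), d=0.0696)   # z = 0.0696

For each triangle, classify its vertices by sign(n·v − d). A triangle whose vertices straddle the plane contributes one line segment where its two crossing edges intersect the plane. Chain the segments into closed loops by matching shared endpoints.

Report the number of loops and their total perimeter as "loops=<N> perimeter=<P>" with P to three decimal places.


Straddling triangles (32 of 80):
  (v0,v5,v1) [--+] → (2.02765, 1.69439, 0.0696)–(2.72944, 0, 0.0696)  len=1.8340
  (v1,v5,v6) [+-+] → (2.02765, 1.69439, 0.0696)–(1.93004, 1.93004, 0.0696)  len=0.2551
  (v2,v7,v3) [++-] → (1.49491, 0.78777, 0.0696)–(1.8212, 0, 0.0696)  len=0.8527
  (v3,v7,v8) [-+-] → (1.49491, 0.78777, 0.0696)–(1.2878, 1.2878, 0.0696)  len=0.5412
  (v5,v10,v6) [--+] → (0.235654, 2.63183, 0.0696)–(1.93004, 1.93004, 0.0696)  len=1.8340
  (v6,v10,v11) [+-+] → (0.235654, 2.63183, 0.0696)–(0, 2.72944, 0.0696)  len=0.2551
  (v7,v12,v8) [++-] → (0.50003, 1.61409, 0.0696)–(1.2878, 1.2878, 0.0696)  len=0.8527
  (v8,v12,v13) [-+-] → (0.50003, 1.61409, 0.0696)–(0, 1.8212, 0.0696)  len=0.5412
  (v10,v15,v11) [--+] → (-1.69439, 2.02765, 0.0696)–(0, 2.72944, 0.0696)  len=1.8340
  (v11,v15,v16) [+-+] → (-1.69439, 2.02765, 0.0696)–(-1.93004, 1.93004, 0.0696)  len=0.2551
  (v12,v17,v13) [++-] → (-0.78777, 1.49491, 0.0696)–(0, 1.8212, 0.0696)  len=0.8527
  (v13,v17,v18) [-+-] → (-0.78777, 1.49491, 0.0696)–(-1.2878, 1.2878, 0.0696)  len=0.5412
  (v15,v20,v16) [--+] → (-2.63183, 0.235654, 0.0696)–(-1.93004, 1.93004, 0.0696)  len=1.8340
  (v16,v20,v21) [+-+] → (-2.63183, 0.235654, 0.0696)–(-2.72944, 0, 0.0696)  len=0.2551
  (v17,v22,v18) [++-] → (-1.61409, 0.50003, 0.0696)–(-1.2878, 1.2878, 0.0696)  len=0.8527
  (v18,v22,v23) [-+-] → (-1.61409, 0.50003, 0.0696)–(-1.8212, 0, 0.0696)  len=0.5412
  (v20,v25,v21) [--+] → (-2.02765, -1.69439, 0.0696)–(-2.72944, 0, 0.0696)  len=1.8340
  (v21,v25,v26) [+-+] → (-2.02765, -1.69439, 0.0696)–(-1.93004, -1.93004, 0.0696)  len=0.2551
  (v22,v27,v23) [++-] → (-1.49491, -0.78777, 0.0696)–(-1.8212, 0, 0.0696)  len=0.8527
  (v23,v27,v28) [-+-] → (-1.49491, -0.78777, 0.0696)–(-1.2878, -1.2878, 0.0696)  len=0.5412
  (v25,v30,v26) [--+] → (-0.235654, -2.63183, 0.0696)–(-1.93004, -1.93004, 0.0696)  len=1.8340
  (v26,v30,v31) [+-+] → (-0.235654, -2.63183, 0.0696)–(0, -2.72944, 0.0696)  len=0.2551
  (v27,v32,v28) [++-] → (-0.50003, -1.61409, 0.0696)–(-1.2878, -1.2878, 0.0696)  len=0.8527
  (v28,v32,v33) [-+-] → (-0.50003, -1.61409, 0.0696)–(0, -1.8212, 0.0696)  len=0.5412
  (v30,v35,v31) [--+] → (1.69439, -2.02765, 0.0696)–(0, -2.72944, 0.0696)  len=1.8340
  (v31,v35,v36) [+-+] → (1.69439, -2.02765, 0.0696)–(1.93004, -1.93004, 0.0696)  len=0.2551
  (v32,v37,v33) [++-] → (0.78777, -1.49491, 0.0696)–(0, -1.8212, 0.0696)  len=0.8527
  (v33,v37,v38) [-+-] → (0.78777, -1.49491, 0.0696)–(1.2878, -1.2878, 0.0696)  len=0.5412
  (v35,v0,v36) [--+] → (2.63183, -0.235654, 0.0696)–(1.93004, -1.93004, 0.0696)  len=1.8340
  (v36,v0,v1) [+-+] → (2.63183, -0.235654, 0.0696)–(2.72944, 0, 0.0696)  len=0.2551
  (v37,v2,v38) [++-] → (1.61409, -0.50003, 0.0696)–(1.2878, -1.2878, 0.0696)  len=0.8527
  (v38,v2,v3) [-+-] → (1.61409, -0.50003, 0.0696)–(1.8212, 0, 0.0696)  len=0.5412

Chained into 2 loop(s):
  loop 1: 16 segments, perimeter = 16.7123
  loop 2: 16 segments, perimeter = 11.1512
Total perimeter = 27.863

loops=2 perimeter=27.863


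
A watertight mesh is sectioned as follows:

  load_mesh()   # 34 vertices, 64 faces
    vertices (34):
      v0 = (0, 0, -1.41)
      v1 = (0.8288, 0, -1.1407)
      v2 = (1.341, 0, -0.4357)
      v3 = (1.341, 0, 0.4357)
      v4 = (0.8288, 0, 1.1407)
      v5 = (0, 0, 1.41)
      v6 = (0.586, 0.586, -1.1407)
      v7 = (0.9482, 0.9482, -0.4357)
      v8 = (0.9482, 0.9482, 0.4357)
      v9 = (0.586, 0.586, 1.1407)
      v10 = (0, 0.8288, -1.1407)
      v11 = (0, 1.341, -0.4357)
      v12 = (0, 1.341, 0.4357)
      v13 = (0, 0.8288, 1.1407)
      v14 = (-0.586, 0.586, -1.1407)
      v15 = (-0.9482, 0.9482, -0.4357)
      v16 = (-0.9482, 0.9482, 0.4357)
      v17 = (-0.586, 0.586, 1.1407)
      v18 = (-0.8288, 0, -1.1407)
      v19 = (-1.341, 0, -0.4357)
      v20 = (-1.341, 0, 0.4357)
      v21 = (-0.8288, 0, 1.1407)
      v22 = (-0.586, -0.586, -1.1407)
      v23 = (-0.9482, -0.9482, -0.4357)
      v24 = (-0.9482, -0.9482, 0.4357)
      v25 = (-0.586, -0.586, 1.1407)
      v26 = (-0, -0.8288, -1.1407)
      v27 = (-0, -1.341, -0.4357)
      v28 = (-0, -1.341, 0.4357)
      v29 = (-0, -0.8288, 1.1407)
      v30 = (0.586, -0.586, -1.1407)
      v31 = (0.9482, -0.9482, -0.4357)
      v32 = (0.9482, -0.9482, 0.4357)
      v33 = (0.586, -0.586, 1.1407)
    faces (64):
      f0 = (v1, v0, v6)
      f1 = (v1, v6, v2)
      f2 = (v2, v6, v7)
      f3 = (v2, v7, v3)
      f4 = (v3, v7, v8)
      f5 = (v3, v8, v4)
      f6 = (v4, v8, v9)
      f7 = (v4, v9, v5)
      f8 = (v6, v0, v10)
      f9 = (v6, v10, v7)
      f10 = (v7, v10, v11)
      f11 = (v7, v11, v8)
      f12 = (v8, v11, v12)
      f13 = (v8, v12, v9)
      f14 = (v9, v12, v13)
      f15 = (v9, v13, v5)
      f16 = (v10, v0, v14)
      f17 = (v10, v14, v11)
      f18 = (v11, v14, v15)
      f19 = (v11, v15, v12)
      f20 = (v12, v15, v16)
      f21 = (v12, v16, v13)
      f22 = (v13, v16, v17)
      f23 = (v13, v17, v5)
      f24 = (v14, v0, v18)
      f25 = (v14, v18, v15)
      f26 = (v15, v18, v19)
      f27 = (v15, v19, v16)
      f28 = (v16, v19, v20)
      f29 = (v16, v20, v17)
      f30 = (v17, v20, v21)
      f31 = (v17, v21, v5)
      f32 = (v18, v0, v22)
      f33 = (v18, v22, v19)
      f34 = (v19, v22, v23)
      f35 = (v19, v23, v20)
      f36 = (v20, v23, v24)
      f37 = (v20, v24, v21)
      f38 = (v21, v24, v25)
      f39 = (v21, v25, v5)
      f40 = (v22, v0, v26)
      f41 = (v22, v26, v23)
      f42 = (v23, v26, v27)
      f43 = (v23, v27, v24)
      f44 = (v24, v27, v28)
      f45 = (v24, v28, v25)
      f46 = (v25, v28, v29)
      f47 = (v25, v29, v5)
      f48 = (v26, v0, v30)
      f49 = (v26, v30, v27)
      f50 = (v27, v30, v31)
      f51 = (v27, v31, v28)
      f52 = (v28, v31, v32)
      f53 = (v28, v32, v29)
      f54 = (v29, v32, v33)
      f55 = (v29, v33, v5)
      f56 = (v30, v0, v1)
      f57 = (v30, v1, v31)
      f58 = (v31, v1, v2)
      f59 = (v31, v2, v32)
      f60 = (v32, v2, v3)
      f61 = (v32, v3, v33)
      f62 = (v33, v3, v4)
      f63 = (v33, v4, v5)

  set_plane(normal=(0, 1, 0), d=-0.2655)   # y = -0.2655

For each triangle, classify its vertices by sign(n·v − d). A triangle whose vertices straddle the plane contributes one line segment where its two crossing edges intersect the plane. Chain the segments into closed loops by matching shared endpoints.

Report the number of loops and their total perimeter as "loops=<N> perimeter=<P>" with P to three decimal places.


loops=1 perimeter=8.207

Straddling triangles (20 of 64):
  (v18,v0,v22) [++-] → (-0.2655, -0.2655, -1.28799)–(-0.718794, -0.2655, -1.1407)  len=0.4766
  (v18,v22,v19) [+-+] → (-0.718794, -0.2655, -1.1407)–(-0.998931, -0.2655, -0.755116)  len=0.4766
  (v19,v22,v23) [+--] → (-0.998931, -0.2655, -0.755116)–(-1.23101, -0.2655, -0.4357)  len=0.3948
  (v19,v23,v20) [+-+] → (-1.23101, -0.2655, -0.4357)–(-1.23101, -0.2655, 0.191704)  len=0.6274
  (v20,v23,v24) [+--] → (-1.23101, -0.2655, 0.191704)–(-1.23101, -0.2655, 0.4357)  len=0.2440
  (v20,v24,v21) [+-+] → (-1.23101, -0.2655, 0.4357)–(-0.862233, -0.2655, 0.943297)  len=0.6274
  (v21,v24,v25) [+--] → (-0.862233, -0.2655, 0.943297)–(-0.718794, -0.2655, 1.1407)  len=0.2440
  (v21,v25,v5) [+-+] → (-0.718794, -0.2655, 1.1407)–(-0.2655, -0.2655, 1.28799)  len=0.4766
  (v22,v0,v26) [-+-] → (-0.2655, -0.2655, -1.28799)–(0, -0.2655, -1.32373)  len=0.2679
  (v25,v29,v5) [--+] → (0, -0.2655, 1.32373)–(-0.2655, -0.2655, 1.28799)  len=0.2679
  (v26,v0,v30) [-+-] → (0, -0.2655, -1.32373)–(0.2655, -0.2655, -1.28799)  len=0.2679
  (v29,v33,v5) [--+] → (0.2655, -0.2655, 1.28799)–(0, -0.2655, 1.32373)  len=0.2679
  (v30,v0,v1) [-++] → (0.2655, -0.2655, -1.28799)–(0.718794, -0.2655, -1.1407)  len=0.4766
  (v30,v1,v31) [-+-] → (0.718794, -0.2655, -1.1407)–(0.862233, -0.2655, -0.943297)  len=0.2440
  (v31,v1,v2) [-++] → (0.862233, -0.2655, -0.943297)–(1.23101, -0.2655, -0.4357)  len=0.6274
  (v31,v2,v32) [-+-] → (1.23101, -0.2655, -0.4357)–(1.23101, -0.2655, -0.191704)  len=0.2440
  (v32,v2,v3) [-++] → (1.23101, -0.2655, -0.191704)–(1.23101, -0.2655, 0.4357)  len=0.6274
  (v32,v3,v33) [-+-] → (1.23101, -0.2655, 0.4357)–(0.998931, -0.2655, 0.755116)  len=0.3948
  (v33,v3,v4) [-++] → (0.998931, -0.2655, 0.755116)–(0.718794, -0.2655, 1.1407)  len=0.4766
  (v33,v4,v5) [-++] → (0.718794, -0.2655, 1.1407)–(0.2655, -0.2655, 1.28799)  len=0.4766

Chained into 1 loop(s):
  loop 1: 20 segments, perimeter = 8.2066
Total perimeter = 8.207


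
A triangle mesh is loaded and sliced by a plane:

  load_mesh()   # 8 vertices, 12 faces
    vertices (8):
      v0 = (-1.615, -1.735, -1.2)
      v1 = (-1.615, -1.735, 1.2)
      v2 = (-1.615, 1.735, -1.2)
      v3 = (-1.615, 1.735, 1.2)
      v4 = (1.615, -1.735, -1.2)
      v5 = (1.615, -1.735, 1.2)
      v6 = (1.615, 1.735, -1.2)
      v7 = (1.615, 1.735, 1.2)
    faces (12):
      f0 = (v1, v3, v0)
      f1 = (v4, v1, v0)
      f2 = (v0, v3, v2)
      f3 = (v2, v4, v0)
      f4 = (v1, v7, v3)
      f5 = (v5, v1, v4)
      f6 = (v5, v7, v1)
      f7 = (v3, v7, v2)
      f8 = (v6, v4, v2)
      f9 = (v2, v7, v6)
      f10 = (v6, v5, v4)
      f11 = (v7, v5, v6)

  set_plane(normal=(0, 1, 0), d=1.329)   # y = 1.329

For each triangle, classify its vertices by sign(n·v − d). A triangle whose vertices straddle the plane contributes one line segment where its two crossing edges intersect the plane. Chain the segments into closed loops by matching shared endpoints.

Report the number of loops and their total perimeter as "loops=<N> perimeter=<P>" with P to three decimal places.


Straddling triangles (8 of 12):
  (v1,v3,v0) [-+-] → (-1.615, 1.329, 1.2)–(-1.615, 1.329, 0.919193)  len=0.2808
  (v0,v3,v2) [-++] → (-1.615, 1.329, 0.919193)–(-1.615, 1.329, -1.2)  len=2.1192
  (v2,v4,v0) [+--] → (-1.23708, 1.329, -1.2)–(-1.615, 1.329, -1.2)  len=0.3779
  (v1,v7,v3) [-++] → (1.23708, 1.329, 1.2)–(-1.615, 1.329, 1.2)  len=2.8521
  (v5,v7,v1) [-+-] → (1.615, 1.329, 1.2)–(1.23708, 1.329, 1.2)  len=0.3779
  (v6,v4,v2) [+-+] → (1.615, 1.329, -1.2)–(-1.23708, 1.329, -1.2)  len=2.8521
  (v6,v5,v4) [+--] → (1.615, 1.329, -0.919193)–(1.615, 1.329, -1.2)  len=0.2808
  (v7,v5,v6) [+-+] → (1.615, 1.329, 1.2)–(1.615, 1.329, -0.919193)  len=2.1192

Chained into 1 loop(s):
  loop 1: 8 segments, perimeter = 11.2600
Total perimeter = 11.260

loops=1 perimeter=11.260


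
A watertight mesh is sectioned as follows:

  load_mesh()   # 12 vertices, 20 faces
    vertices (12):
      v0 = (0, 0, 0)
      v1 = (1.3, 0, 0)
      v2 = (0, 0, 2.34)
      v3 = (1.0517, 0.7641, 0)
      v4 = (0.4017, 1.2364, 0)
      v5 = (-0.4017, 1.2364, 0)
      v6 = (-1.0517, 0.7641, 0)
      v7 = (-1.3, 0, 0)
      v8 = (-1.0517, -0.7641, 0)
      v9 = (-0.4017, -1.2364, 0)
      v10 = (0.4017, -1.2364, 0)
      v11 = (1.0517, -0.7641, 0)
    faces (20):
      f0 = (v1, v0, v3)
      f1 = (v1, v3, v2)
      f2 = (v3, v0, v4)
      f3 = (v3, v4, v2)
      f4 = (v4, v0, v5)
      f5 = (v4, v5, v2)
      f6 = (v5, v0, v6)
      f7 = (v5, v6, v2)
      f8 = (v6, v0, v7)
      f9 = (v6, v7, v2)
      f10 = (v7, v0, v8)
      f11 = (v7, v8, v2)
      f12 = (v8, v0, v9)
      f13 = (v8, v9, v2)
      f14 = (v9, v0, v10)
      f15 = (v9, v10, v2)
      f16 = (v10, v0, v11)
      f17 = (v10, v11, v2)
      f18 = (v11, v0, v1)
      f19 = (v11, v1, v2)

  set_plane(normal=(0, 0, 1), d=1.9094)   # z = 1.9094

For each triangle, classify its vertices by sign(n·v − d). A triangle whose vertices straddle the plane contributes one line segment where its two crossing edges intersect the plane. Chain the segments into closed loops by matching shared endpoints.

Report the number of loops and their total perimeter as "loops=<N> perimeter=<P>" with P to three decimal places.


Straddling triangles (10 of 20):
  (v1,v3,v2) [--+] → (0.193531, 0.140607, 1.9094)–(0.239222, 0, 1.9094)  len=0.1478
  (v3,v4,v2) [--+] → (0.0739197, 0.227519, 1.9094)–(0.193531, 0.140607, 1.9094)  len=0.1479
  (v4,v5,v2) [--+] → (-0.0739197, 0.227519, 1.9094)–(0.0739197, 0.227519, 1.9094)  len=0.1478
  (v5,v6,v2) [--+] → (-0.193531, 0.140607, 1.9094)–(-0.0739197, 0.227519, 1.9094)  len=0.1479
  (v6,v7,v2) [--+] → (-0.239222, 0, 1.9094)–(-0.193531, 0.140607, 1.9094)  len=0.1478
  (v7,v8,v2) [--+] → (-0.193531, -0.140607, 1.9094)–(-0.239222, 0, 1.9094)  len=0.1478
  (v8,v9,v2) [--+] → (-0.0739197, -0.227519, 1.9094)–(-0.193531, -0.140607, 1.9094)  len=0.1479
  (v9,v10,v2) [--+] → (0.0739197, -0.227519, 1.9094)–(-0.0739197, -0.227519, 1.9094)  len=0.1478
  (v10,v11,v2) [--+] → (0.193531, -0.140607, 1.9094)–(0.0739197, -0.227519, 1.9094)  len=0.1479
  (v11,v1,v2) [--+] → (0.239222, 0, 1.9094)–(0.193531, -0.140607, 1.9094)  len=0.1478

Chained into 1 loop(s):
  loop 1: 10 segments, perimeter = 1.4785
Total perimeter = 1.478

loops=1 perimeter=1.478


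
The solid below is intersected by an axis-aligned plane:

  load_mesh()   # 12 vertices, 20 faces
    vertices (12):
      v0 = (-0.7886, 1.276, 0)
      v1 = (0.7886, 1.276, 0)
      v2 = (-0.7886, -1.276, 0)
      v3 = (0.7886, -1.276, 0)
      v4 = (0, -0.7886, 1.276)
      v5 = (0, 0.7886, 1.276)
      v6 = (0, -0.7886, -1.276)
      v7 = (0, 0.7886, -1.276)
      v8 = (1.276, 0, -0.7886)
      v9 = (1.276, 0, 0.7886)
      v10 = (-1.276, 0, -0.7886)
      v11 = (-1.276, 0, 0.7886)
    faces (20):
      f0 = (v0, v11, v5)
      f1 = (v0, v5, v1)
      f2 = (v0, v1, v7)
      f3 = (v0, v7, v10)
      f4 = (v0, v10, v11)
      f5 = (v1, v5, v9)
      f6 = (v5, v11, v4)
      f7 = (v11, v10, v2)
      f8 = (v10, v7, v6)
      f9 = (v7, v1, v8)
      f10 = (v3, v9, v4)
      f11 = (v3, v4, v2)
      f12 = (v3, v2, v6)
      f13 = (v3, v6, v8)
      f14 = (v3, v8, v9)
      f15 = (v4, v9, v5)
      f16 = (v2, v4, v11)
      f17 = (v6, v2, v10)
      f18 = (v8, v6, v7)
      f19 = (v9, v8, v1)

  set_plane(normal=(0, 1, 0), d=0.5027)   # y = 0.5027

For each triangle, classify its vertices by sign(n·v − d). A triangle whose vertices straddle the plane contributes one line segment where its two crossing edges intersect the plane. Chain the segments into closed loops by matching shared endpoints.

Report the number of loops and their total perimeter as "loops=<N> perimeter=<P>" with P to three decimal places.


loops=1 perimeter=7.408

Straddling triangles (10 of 20):
  (v0,v11,v5) [+-+] → (-1.08398, 0.5027, 0.477919)–(-0.462603, 0.5027, 1.0993)  len=0.8788
  (v0,v7,v10) [++-] → (-0.462603, 0.5027, -1.0993)–(-1.08398, 0.5027, -0.477919)  len=0.8788
  (v0,v10,v11) [+--] → (-1.08398, 0.5027, -0.477919)–(-1.08398, 0.5027, 0.477919)  len=0.9558
  (v1,v5,v9) [++-] → (0.462603, 0.5027, 1.0993)–(1.08398, 0.5027, 0.477919)  len=0.8788
  (v5,v11,v4) [+--] → (-0.462603, 0.5027, 1.0993)–(0, 0.5027, 1.276)  len=0.4952
  (v10,v7,v6) [-+-] → (-0.462603, 0.5027, -1.0993)–(0, 0.5027, -1.276)  len=0.4952
  (v7,v1,v8) [++-] → (1.08398, 0.5027, -0.477919)–(0.462603, 0.5027, -1.0993)  len=0.8788
  (v4,v9,v5) [--+] → (0.462603, 0.5027, 1.0993)–(0, 0.5027, 1.276)  len=0.4952
  (v8,v6,v7) [--+] → (0, 0.5027, -1.276)–(0.462603, 0.5027, -1.0993)  len=0.4952
  (v9,v8,v1) [--+] → (1.08398, 0.5027, -0.477919)–(1.08398, 0.5027, 0.477919)  len=0.9558

Chained into 1 loop(s):
  loop 1: 10 segments, perimeter = 7.4075
Total perimeter = 7.408
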